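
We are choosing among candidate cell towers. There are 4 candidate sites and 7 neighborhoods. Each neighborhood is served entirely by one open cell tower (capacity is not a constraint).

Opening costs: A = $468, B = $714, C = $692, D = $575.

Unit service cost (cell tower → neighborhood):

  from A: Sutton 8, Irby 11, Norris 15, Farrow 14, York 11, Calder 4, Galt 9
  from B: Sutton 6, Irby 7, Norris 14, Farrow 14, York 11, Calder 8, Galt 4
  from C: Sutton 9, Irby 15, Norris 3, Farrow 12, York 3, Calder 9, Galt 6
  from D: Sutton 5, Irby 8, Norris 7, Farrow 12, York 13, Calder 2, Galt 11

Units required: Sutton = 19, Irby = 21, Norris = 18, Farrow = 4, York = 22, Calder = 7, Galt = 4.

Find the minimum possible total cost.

Minimum total cost: 1356

For any fixed open set, each neighborhood goes to its cheapest open site; total = fixed + service.
{D}: Sutton→D 5·19=95, Irby→D 8·21=168, Norris→D 7·18=126, Farrow→D 12·4=48, York→D 13·22=286, Calder→D 2·7=14, Galt→D 11·4=44. Service 781; fixed 575; total 1356.
{C}: Sutton→C 9·19=171, Irby→C 15·21=315, Norris→C 3·18=54, Farrow→C 12·4=48, York→C 3·22=66, Calder→C 9·7=63, Galt→C 6·4=24. Service 741; fixed 692; total 1433.
{A}: service 1015 + fixed 468 = 1483
{A, B, C, D}: Sutton→D 5·19=95, Irby→B 7·21=147, Norris→C 3·18=54, Farrow→C 12·4=48, York→C 3·22=66, Calder→D 2·7=14, Galt→B 4·4=16. Service 440; fixed 2449; total 2889.
(All 15 nonempty subsets were checked; D only is lowest.)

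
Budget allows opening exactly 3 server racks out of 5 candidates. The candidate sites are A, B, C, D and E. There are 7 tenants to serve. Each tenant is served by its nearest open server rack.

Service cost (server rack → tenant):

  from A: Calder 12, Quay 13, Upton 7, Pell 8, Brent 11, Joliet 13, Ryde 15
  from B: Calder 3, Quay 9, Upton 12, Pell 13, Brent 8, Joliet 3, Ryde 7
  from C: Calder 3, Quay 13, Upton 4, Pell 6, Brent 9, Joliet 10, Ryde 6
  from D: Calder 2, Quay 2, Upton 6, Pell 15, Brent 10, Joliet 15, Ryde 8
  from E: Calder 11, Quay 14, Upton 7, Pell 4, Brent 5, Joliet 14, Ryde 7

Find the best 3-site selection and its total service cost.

Choose B, D and E; total service cost 29.

With exactly 3 open, each tenant uses its cheapest among the chosen.
{B, D, E}: Calder→D 2, Quay→D 2, Upton→D 6, Pell→E 4, Brent→E 5, Joliet→B 3, Ryde→B 7. Service cost 29.
{B, C, D}: service cost 31
{C, D, E}: service cost 33
Among all 10 size-3 choices, {B, D, E} is lowest.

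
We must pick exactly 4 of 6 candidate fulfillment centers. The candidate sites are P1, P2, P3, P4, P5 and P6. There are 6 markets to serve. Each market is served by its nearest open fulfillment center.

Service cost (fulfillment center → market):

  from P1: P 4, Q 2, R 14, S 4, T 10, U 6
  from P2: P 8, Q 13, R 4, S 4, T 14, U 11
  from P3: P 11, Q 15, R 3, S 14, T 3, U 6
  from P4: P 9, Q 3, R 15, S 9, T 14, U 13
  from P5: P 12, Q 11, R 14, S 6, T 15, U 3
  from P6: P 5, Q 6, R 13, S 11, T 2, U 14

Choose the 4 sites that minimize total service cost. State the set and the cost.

Choose P1, P3, P5 and P6; total service cost 18.

With exactly 4 open, each market uses its cheapest among the chosen.
{P1, P3, P5, P6}: P→P1 4, Q→P1 2, R→P3 3, S→P1 4, T→P6 2, U→P5 3. Service cost 18.
{P1, P2, P3, P5}: service cost 19
{P1, P2, P5, P6}: service cost 19
Among all 15 size-4 choices, {P1, P3, P5, P6} is lowest.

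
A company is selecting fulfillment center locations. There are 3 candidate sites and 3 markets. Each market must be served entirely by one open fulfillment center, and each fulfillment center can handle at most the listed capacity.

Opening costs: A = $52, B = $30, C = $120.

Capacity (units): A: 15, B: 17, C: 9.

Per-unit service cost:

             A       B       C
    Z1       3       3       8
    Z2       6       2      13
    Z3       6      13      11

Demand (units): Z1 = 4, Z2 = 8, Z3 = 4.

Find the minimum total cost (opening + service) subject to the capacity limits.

Open {B}: Z1→B 3·4=12, Z2→B 2·8=16, Z3→B 13·4=52.
Loads: B carries 16/17. Service 80; fixed 30; total 110.
Next best feasible plan costs 134.

Minimum total cost: 110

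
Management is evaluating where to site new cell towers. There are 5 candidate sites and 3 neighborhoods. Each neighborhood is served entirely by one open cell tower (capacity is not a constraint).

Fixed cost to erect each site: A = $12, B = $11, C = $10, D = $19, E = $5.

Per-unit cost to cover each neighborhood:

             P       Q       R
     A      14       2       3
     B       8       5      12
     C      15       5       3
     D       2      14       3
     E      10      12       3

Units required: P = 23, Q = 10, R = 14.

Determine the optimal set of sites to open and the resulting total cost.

Open A and D; minimum total cost 139.

For any fixed open set, each neighborhood goes to its cheapest open site; total = fixed + service.
{A, D}: P→D 2·23=46, Q→A 2·10=20, R→A 3·14=42. Service 108; fixed 31; total 139.
{A, D, E}: service 108 + fixed 36 = 144
{A, C, D}: P→D 2·23=46, Q→A 2·10=20, R→A 3·14=42. Service 108; fixed 41; total 149.
{A, B, C, D, E}: service 108 + fixed 57 = 165
No other subset beats 139.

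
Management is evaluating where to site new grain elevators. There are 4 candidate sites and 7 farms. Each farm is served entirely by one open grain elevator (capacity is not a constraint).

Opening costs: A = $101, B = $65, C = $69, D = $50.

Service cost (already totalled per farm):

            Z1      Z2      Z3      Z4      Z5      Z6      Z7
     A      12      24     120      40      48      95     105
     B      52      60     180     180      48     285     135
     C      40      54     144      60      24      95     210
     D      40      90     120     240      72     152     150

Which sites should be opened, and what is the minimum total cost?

Open A only; minimum total cost 545.

For any fixed open set, each farm goes to its cheapest open site; total = fixed + service.
{A}: Z1→A 12, Z2→A 24, Z3→A 120, Z4→A 40, Z5→A 48, Z6→A 95, Z7→A 105. Service 444; fixed 101; total 545.
{A, C}: service 420 + fixed 170 = 590
{A, D}: service 444 + fixed 151 = 595
{A, B, C, D}: Z1→A 12, Z2→A 24, Z3→A 120, Z4→A 40, Z5→C 24, Z6→A 95, Z7→A 105. Service 420; fixed 285; total 705.
No other subset beats 545.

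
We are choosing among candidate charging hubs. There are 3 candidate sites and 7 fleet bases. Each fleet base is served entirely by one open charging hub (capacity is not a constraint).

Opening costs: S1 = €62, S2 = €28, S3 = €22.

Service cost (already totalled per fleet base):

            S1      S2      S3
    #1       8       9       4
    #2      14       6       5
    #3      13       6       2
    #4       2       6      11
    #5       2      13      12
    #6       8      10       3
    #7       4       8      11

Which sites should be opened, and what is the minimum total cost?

Open S3 only; minimum total cost 70.

For any fixed open set, each fleet base goes to its cheapest open site; total = fixed + service.
{S3}: #1→S3 4, #2→S3 5, #3→S3 2, #4→S3 11, #5→S3 12, #6→S3 3, #7→S3 11. Service 48; fixed 22; total 70.
{S2}: service 58 + fixed 28 = 86
{S2, S3}: service 40 + fixed 50 = 90
{S1, S2, S3}: service 22 + fixed 112 = 134
No other subset beats 70.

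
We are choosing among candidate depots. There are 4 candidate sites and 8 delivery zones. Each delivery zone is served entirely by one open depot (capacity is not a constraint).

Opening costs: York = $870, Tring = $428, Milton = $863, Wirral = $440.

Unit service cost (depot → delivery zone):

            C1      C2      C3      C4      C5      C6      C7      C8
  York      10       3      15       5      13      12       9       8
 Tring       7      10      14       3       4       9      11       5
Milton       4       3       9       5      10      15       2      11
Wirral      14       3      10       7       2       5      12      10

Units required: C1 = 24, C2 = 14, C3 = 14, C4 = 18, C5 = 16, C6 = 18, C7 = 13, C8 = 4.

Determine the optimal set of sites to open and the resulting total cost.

For any fixed open set, each delivery zone goes to its cheapest open site; total = fixed + service.
{Tring}: C1→Tring 7·24=168, C2→Tring 10·14=140, C3→Tring 14·14=196, C4→Tring 3·18=54, C5→Tring 4·16=64, C6→Tring 9·18=162, C7→Tring 11·13=143, C8→Tring 5·4=20. Service 947; fixed 428; total 1375.
{Wirral}: service 962 + fixed 440 = 1402
{Tring, Wirral}: service 689 + fixed 868 = 1557
{York, Tring, Milton, Wirral}: service 486 + fixed 2601 = 3087
No other subset beats 1375.

Open Tring only; minimum total cost 1375.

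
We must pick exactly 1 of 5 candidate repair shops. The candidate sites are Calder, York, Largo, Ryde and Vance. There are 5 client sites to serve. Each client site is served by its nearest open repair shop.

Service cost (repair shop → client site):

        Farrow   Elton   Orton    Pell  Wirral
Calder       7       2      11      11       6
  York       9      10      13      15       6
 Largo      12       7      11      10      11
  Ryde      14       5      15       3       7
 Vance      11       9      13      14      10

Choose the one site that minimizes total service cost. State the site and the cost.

With exactly 1 open, each client site uses its cheapest among the chosen.
{Calder}: Farrow→Calder 7, Elton→Calder 2, Orton→Calder 11, Pell→Calder 11, Wirral→Calder 6. Service cost 37.
{Ryde}: service cost 44
{Largo}: service cost 51
Among all 5 size-1 choices, {Calder} is lowest.

Choose Calder only; total service cost 37.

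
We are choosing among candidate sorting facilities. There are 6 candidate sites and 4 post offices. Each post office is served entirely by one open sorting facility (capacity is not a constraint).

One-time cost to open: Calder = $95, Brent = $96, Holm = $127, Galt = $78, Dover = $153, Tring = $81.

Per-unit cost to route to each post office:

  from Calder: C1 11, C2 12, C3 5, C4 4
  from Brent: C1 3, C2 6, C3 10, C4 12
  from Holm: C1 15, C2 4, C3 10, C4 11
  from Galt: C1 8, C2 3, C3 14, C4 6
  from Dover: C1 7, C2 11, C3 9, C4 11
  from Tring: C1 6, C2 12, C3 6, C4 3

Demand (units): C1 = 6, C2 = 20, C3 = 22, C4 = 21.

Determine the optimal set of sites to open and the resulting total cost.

Open Galt and Tring; minimum total cost 450.

For any fixed open set, each post office goes to its cheapest open site; total = fixed + service.
{Galt, Tring}: C1→Tring 6·6=36, C2→Galt 3·20=60, C3→Tring 6·22=132, C4→Tring 3·21=63. Service 291; fixed 159; total 450.
{Calder, Galt}: service 302 + fixed 173 = 475
{Brent, Tring}: service 333 + fixed 177 = 510
{Calder, Brent, Holm, Galt, Dover, Tring}: C1→Brent 3·6=18, C2→Galt 3·20=60, C3→Calder 5·22=110, C4→Tring 3·21=63. Service 251; fixed 630; total 881.
No other subset beats 450.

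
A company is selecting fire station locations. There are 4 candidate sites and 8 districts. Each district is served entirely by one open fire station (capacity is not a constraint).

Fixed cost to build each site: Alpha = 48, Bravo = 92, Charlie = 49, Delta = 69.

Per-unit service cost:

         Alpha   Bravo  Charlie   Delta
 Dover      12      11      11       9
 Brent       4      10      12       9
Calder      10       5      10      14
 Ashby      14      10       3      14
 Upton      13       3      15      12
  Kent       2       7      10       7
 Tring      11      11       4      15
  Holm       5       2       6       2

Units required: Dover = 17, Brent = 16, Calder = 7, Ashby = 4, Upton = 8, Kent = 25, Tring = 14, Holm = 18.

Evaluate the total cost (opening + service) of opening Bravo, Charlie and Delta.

Each district is assigned to its cheapest site among the open ones.
{Bravo, Charlie, Delta}: Dover→Delta 9·17=153, Brent→Delta 9·16=144, Calder→Bravo 5·7=35, Ashby→Charlie 3·4=12, Upton→Bravo 3·8=24, Kent→Bravo 7·25=175, Tring→Charlie 4·14=56, Holm→Bravo 2·18=36. Service 635; fixed 210; total 845.

Total cost: 845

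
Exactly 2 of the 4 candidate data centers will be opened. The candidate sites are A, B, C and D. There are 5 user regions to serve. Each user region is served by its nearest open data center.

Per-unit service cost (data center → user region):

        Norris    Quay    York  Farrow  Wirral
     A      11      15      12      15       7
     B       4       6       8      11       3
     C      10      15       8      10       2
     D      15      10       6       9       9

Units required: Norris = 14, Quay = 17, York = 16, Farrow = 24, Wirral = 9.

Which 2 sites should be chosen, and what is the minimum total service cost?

With exactly 2 open, each user region uses its cheapest among the chosen.
{B, D}: Norris→B 4·14=56, Quay→B 6·17=102, York→D 6·16=96, Farrow→D 9·24=216, Wirral→B 3·9=27. Service cost 497.
{B, C}: service cost 544
{A, B}: service cost 577
Among all 6 size-2 choices, {B, D} is lowest.

Choose B and D; total service cost 497.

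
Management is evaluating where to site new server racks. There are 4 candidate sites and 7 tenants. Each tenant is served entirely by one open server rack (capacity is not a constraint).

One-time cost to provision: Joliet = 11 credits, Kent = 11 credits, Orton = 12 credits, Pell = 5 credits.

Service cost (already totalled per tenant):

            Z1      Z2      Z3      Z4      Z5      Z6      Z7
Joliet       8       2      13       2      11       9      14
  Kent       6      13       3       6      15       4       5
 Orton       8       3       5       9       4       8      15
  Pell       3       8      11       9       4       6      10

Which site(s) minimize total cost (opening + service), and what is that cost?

For any fixed open set, each tenant goes to its cheapest open site; total = fixed + service.
{Kent, Pell}: Z1→Pell 3, Z2→Pell 8, Z3→Kent 3, Z4→Kent 6, Z5→Pell 4, Z6→Kent 4, Z7→Kent 5. Service 33; fixed 16; total 49.
{Joliet, Kent, Pell}: Z1→Pell 3, Z2→Joliet 2, Z3→Kent 3, Z4→Joliet 2, Z5→Pell 4, Z6→Kent 4, Z7→Kent 5. Service 23; fixed 27; total 50.
{Joliet, Pell}: service 38 + fixed 16 = 54
{Joliet, Kent, Orton, Pell}: Z1→Pell 3, Z2→Joliet 2, Z3→Kent 3, Z4→Joliet 2, Z5→Orton 4, Z6→Kent 4, Z7→Kent 5. Service 23; fixed 39; total 62.
(All 15 nonempty subsets were checked; Kent and Pell is lowest.)

Open Kent and Pell; minimum total cost 49.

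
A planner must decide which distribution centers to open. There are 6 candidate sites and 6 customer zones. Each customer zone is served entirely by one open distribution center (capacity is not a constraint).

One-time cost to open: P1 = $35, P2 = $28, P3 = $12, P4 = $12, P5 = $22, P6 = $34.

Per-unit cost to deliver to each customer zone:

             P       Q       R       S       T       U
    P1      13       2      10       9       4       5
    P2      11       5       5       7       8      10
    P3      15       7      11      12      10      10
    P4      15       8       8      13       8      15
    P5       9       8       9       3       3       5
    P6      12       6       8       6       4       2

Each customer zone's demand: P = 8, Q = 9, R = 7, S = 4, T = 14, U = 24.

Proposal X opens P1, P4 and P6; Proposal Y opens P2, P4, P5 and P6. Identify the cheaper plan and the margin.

Proposal Y is cheaper by 29.

Proposal X: {P1, P4, P6}: P→P6 12·8=96, Q→P1 2·9=18, R→P4 8·7=56, S→P6 6·4=24, T→P1 4·14=56, U→P6 2·24=48. Service 298; fixed 81; total 379.
Proposal Y: {P2, P4, P5, P6}: P→P5 9·8=72, Q→P2 5·9=45, R→P2 5·7=35, S→P5 3·4=12, T→P5 3·14=42, U→P6 2·24=48. Service 254; fixed 96; total 350.
Difference: |379 − 350| = 29.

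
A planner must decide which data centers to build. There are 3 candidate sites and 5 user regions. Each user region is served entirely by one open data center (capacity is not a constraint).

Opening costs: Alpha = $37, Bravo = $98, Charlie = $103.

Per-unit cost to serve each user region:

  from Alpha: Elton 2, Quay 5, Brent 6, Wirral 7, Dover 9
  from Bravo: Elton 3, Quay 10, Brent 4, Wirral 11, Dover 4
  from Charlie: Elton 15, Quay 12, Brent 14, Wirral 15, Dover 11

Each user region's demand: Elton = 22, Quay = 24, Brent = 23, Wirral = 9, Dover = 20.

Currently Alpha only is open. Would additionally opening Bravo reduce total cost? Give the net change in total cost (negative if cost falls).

Yes — net change −48 (cost falls by 48).

Current service cost with {Alpha}: 545.
Adding Bravo: each user region re-picks its cheapest; new service cost 399, saving 146.
Extra fixed cost: 98. Net change = 98 − 146 = -48.
(Totals: 582 → 534.)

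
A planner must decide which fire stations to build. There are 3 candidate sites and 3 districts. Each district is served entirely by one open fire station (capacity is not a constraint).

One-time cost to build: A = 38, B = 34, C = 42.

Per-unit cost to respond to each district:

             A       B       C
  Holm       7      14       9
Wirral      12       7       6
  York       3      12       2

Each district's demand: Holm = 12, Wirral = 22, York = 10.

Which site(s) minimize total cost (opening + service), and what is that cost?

For any fixed open set, each district goes to its cheapest open site; total = fixed + service.
{C}: Holm→C 9·12=108, Wirral→C 6·22=132, York→C 2·10=20. Service 260; fixed 42; total 302.
{A, C}: service 236 + fixed 80 = 316
{B, C}: service 260 + fixed 76 = 336
{A, B, C}: service 236 + fixed 114 = 350
No other subset beats 302.

Open C only; minimum total cost 302.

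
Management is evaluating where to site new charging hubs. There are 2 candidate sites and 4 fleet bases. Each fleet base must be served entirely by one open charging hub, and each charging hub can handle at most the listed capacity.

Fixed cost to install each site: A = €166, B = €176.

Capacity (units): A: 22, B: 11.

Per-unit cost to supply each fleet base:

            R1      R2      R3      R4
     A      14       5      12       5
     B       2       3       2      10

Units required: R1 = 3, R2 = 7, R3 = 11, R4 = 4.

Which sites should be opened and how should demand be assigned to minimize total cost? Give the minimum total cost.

Minimum total cost: 461

Open {A, B}: R1→A 14·3=42, R2→A 5·7=35, R3→B 2·11=22, R4→A 5·4=20.
Loads: A carries 14/22, B carries 11/11. Service 119; fixed 342; total 461.
Next best feasible plan costs 521.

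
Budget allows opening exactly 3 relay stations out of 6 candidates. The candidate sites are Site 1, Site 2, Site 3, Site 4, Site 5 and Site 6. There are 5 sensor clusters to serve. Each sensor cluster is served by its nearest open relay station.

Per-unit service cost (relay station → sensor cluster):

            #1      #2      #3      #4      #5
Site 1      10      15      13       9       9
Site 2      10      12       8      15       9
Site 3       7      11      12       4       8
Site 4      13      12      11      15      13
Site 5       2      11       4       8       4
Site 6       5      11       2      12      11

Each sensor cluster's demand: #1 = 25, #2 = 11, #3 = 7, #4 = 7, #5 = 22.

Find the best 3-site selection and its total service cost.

With exactly 3 open, each sensor cluster uses its cheapest among the chosen.
{Site 3, Site 5, Site 6}: #1→Site 5 2·25=50, #2→Site 3 11·11=121, #3→Site 6 2·7=14, #4→Site 3 4·7=28, #5→Site 5 4·22=88. Service cost 301.
{Site 1, Site 3, Site 5}: service cost 315
{Site 2, Site 3, Site 5}: service cost 315
Among all 20 size-3 choices, {Site 3, Site 5, Site 6} is lowest.

Choose Site 3, Site 5 and Site 6; total service cost 301.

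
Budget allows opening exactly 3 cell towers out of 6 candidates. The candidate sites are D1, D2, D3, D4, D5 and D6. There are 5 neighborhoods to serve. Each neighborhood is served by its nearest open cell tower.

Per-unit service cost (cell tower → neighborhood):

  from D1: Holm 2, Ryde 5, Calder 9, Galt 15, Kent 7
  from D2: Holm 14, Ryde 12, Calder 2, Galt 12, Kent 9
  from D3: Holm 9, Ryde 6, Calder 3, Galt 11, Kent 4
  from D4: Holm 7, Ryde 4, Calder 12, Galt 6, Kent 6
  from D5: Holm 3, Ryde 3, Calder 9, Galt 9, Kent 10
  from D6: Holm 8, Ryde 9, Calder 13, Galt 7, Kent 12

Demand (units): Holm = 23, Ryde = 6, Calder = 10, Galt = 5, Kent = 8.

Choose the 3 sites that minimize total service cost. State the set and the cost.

With exactly 3 open, each neighborhood uses its cheapest among the chosen.
{D1, D3, D4}: Holm→D1 2·23=46, Ryde→D4 4·6=24, Calder→D3 3·10=30, Galt→D4 6·5=30, Kent→D3 4·8=32. Service cost 162.
{D1, D2, D4}: service cost 168
{D1, D3, D5}: service cost 171
Among all 20 size-3 choices, {D1, D3, D4} is lowest.

Choose D1, D3 and D4; total service cost 162.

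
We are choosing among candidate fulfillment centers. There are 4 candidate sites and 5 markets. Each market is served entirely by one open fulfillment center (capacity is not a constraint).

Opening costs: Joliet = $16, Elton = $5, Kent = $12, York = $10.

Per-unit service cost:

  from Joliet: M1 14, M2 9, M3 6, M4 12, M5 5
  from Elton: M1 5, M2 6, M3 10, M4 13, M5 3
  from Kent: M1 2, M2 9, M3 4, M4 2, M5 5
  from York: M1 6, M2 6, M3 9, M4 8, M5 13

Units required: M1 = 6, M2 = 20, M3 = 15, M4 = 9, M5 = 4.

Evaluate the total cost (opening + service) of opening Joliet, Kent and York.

Total cost: 268

Each market is assigned to its cheapest site among the open ones.
{Joliet, Kent, York}: M1→Kent 2·6=12, M2→York 6·20=120, M3→Kent 4·15=60, M4→Kent 2·9=18, M5→Joliet 5·4=20. Service 230; fixed 38; total 268.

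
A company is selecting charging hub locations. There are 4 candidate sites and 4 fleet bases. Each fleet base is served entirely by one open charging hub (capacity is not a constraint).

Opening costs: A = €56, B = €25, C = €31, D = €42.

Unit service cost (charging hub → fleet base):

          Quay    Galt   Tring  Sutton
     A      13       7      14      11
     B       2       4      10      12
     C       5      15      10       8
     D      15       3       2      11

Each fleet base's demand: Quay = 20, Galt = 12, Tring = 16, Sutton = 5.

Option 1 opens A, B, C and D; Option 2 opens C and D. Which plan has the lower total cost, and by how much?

Option 2 is cheaper by 21.

Option 1: {A, B, C, D}: Quay→B 2·20=40, Galt→D 3·12=36, Tring→D 2·16=32, Sutton→C 8·5=40. Service 148; fixed 154; total 302.
Option 2: {C, D}: Quay→C 5·20=100, Galt→D 3·12=36, Tring→D 2·16=32, Sutton→C 8·5=40. Service 208; fixed 73; total 281.
Difference: |302 − 281| = 21.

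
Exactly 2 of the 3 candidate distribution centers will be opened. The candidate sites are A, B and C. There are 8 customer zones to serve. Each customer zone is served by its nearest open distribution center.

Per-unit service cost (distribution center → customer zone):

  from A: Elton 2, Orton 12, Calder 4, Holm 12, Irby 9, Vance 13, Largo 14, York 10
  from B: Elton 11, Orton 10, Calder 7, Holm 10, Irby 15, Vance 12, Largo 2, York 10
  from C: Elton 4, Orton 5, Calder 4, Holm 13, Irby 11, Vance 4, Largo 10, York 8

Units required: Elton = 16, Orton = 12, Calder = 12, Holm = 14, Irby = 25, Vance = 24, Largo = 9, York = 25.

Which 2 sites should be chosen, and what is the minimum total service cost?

Choose B and C; total service cost 901.

With exactly 2 open, each customer zone uses its cheapest among the chosen.
{B, C}: Elton→C 4·16=64, Orton→C 5·12=60, Calder→C 4·12=48, Holm→B 10·14=140, Irby→C 11·25=275, Vance→C 4·24=96, Largo→B 2·9=18, York→C 8·25=200. Service cost 901.
{A, C}: service cost 919
{A, B}: service cost 1121
Among all 3 size-2 choices, {B, C} is lowest.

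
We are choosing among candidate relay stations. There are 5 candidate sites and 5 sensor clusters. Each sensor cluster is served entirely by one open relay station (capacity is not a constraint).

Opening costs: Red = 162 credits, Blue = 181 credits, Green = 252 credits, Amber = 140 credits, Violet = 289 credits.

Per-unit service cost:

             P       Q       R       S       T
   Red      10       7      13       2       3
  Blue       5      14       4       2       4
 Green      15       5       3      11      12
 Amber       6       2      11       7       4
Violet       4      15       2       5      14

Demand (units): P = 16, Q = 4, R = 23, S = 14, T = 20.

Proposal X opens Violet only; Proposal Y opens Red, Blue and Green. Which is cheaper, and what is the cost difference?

Proposal X is cheaper by 43.

Proposal X: {Violet}: P→Violet 4·16=64, Q→Violet 15·4=60, R→Violet 2·23=46, S→Violet 5·14=70, T→Violet 14·20=280. Service 520; fixed 289; total 809.
Proposal Y: {Red, Blue, Green}: P→Blue 5·16=80, Q→Green 5·4=20, R→Green 3·23=69, S→Red 2·14=28, T→Red 3·20=60. Service 257; fixed 595; total 852.
Difference: |809 − 852| = 43.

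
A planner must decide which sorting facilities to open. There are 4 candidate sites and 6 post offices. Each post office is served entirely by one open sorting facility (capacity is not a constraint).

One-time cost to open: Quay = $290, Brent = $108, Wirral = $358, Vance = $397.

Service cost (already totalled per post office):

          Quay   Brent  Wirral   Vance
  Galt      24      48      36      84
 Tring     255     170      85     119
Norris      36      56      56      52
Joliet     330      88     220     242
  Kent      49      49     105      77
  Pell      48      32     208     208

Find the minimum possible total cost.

For any fixed open set, each post office goes to its cheapest open site; total = fixed + service.
{Brent}: Galt→Brent 48, Tring→Brent 170, Norris→Brent 56, Joliet→Brent 88, Kent→Brent 49, Pell→Brent 32. Service 443; fixed 108; total 551.
{Quay, Brent}: service 399 + fixed 398 = 797
{Brent, Wirral}: service 346 + fixed 466 = 812
{Quay, Brent, Wirral, Vance}: service 314 + fixed 1153 = 1467
No other subset beats 551.

Minimum total cost: 551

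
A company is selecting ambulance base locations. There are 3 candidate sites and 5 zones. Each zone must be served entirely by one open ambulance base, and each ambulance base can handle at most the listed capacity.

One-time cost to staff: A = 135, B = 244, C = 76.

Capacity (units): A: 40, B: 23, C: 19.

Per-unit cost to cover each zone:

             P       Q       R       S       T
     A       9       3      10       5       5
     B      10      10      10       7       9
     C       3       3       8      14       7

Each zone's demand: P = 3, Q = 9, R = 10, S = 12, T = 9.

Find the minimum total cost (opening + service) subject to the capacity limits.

Minimum total cost: 432

Open {A, C}: P→C 3·3=9, Q→A 3·9=27, R→C 8·10=80, S→A 5·12=60, T→A 5·9=45.
Loads: A carries 30/40, C carries 13/19. Service 221; fixed 211; total 432.
Next best feasible plan costs 450.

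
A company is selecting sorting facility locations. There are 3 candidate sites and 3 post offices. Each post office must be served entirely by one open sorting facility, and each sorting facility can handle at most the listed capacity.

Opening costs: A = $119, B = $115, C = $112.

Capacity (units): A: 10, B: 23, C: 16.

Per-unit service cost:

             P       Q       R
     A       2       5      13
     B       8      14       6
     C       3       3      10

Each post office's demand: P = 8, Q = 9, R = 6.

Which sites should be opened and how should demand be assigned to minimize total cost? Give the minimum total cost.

Open {A, C}: P→A 2·8=16, Q→C 3·9=27, R→C 10·6=60.
Loads: A carries 8/10, C carries 15/16. Service 103; fixed 231; total 334.
Next best feasible plan costs 341.

Minimum total cost: 334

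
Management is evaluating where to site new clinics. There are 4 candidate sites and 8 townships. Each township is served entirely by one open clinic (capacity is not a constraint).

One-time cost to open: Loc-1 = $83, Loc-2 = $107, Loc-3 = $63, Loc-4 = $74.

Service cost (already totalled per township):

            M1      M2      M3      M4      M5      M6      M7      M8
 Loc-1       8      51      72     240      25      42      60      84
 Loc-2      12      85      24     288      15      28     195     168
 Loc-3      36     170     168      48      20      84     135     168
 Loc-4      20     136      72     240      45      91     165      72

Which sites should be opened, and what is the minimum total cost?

Open Loc-1 and Loc-3; minimum total cost 531.

For any fixed open set, each township goes to its cheapest open site; total = fixed + service.
{Loc-1, Loc-3}: M1→Loc-1 8, M2→Loc-1 51, M3→Loc-1 72, M4→Loc-3 48, M5→Loc-3 20, M6→Loc-1 42, M7→Loc-1 60, M8→Loc-1 84. Service 385; fixed 146; total 531.
{Loc-1, Loc-2, Loc-3}: service 318 + fixed 253 = 571
{Loc-1, Loc-3, Loc-4}: service 373 + fixed 220 = 593
{Loc-1, Loc-2, Loc-3, Loc-4}: service 306 + fixed 327 = 633
No other subset beats 531.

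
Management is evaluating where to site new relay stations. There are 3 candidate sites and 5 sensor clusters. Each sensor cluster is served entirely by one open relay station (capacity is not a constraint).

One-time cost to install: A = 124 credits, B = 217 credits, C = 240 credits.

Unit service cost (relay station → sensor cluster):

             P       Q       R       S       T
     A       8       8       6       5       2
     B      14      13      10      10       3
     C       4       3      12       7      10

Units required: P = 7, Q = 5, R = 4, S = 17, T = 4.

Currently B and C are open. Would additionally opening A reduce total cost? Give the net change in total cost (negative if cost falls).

Current service cost with {B, C}: 214.
Adding A: each sensor cluster re-picks its cheapest; new service cost 160, saving 54.
Extra fixed cost: 124. Net change = 124 − 54 = 70.
(Totals: 671 → 741.)

No — net change +70 (cost rises by 70).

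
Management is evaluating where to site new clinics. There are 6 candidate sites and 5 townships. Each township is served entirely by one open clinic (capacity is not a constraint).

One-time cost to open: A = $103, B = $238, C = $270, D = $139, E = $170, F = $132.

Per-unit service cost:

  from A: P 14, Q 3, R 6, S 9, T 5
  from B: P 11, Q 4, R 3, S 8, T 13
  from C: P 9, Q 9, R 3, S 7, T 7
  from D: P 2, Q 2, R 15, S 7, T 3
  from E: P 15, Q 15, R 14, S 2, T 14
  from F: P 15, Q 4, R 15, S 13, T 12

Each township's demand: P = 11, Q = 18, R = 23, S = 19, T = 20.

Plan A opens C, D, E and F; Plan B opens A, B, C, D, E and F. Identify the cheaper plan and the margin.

Plan A is cheaper by 341.

Plan A: {C, D, E, F}: P→D 2·11=22, Q→D 2·18=36, R→C 3·23=69, S→E 2·19=38, T→D 3·20=60. Service 225; fixed 711; total 936.
Plan B: {A, B, C, D, E, F}: P→D 2·11=22, Q→D 2·18=36, R→B 3·23=69, S→E 2·19=38, T→D 3·20=60. Service 225; fixed 1052; total 1277.
Difference: |936 − 1277| = 341.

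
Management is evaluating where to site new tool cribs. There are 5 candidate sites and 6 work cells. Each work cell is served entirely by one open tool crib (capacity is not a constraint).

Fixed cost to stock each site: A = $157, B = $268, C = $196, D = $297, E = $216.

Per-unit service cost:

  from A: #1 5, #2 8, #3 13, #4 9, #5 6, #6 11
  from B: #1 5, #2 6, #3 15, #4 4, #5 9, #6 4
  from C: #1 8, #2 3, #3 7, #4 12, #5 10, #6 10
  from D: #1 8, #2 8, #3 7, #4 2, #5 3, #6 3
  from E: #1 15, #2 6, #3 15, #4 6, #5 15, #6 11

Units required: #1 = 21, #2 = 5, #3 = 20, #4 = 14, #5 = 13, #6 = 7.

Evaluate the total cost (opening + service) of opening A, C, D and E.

Each work cell is assigned to its cheapest site among the open ones.
{A, C, D, E}: #1→A 5·21=105, #2→C 3·5=15, #3→C 7·20=140, #4→D 2·14=28, #5→D 3·13=39, #6→D 3·7=21. Service 348; fixed 866; total 1214.

Total cost: 1214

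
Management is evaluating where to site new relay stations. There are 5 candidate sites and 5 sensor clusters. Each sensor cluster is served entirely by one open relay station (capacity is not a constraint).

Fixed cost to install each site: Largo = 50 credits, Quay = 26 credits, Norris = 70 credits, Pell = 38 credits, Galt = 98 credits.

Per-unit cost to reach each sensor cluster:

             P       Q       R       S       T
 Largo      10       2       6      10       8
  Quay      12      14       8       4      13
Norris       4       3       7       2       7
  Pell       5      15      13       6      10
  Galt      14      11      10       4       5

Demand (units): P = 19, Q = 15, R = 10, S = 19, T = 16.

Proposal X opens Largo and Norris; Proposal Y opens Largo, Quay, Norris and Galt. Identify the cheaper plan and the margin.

Proposal X is cheaper by 92.

Proposal X: {Largo, Norris}: P→Norris 4·19=76, Q→Largo 2·15=30, R→Largo 6·10=60, S→Norris 2·19=38, T→Norris 7·16=112. Service 316; fixed 120; total 436.
Proposal Y: {Largo, Quay, Norris, Galt}: P→Norris 4·19=76, Q→Largo 2·15=30, R→Largo 6·10=60, S→Norris 2·19=38, T→Galt 5·16=80. Service 284; fixed 244; total 528.
Difference: |436 − 528| = 92.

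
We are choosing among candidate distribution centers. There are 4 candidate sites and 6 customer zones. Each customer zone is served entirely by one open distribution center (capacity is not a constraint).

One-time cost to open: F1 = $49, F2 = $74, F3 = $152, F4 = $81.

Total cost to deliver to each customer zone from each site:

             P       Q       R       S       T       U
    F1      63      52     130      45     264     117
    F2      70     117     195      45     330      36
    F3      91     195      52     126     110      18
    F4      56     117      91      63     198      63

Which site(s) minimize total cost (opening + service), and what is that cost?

For any fixed open set, each customer zone goes to its cheapest open site; total = fixed + service.
{F1, F3}: P→F1 63, Q→F1 52, R→F3 52, S→F1 45, T→F3 110, U→F3 18. Service 340; fixed 201; total 541.
{F1, F2, F3}: P→F1 63, Q→F1 52, R→F3 52, S→F1 45, T→F3 110, U→F3 18. Service 340; fixed 275; total 615.
{F1, F3, F4}: service 333 + fixed 282 = 615
{F1, F2, F3, F4}: service 333 + fixed 356 = 689
(All 15 nonempty subsets were checked; F1 and F3 is lowest.)

Open F1 and F3; minimum total cost 541.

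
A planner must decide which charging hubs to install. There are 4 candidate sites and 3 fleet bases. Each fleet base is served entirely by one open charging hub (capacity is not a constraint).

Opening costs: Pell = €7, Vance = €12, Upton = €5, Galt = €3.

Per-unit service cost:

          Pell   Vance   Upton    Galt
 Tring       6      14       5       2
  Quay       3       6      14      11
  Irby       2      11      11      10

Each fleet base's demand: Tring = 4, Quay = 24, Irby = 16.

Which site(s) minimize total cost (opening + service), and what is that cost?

For any fixed open set, each fleet base goes to its cheapest open site; total = fixed + service.
{Pell, Galt}: Tring→Galt 2·4=8, Quay→Pell 3·24=72, Irby→Pell 2·16=32. Service 112; fixed 10; total 122.
{Pell, Upton, Galt}: service 112 + fixed 15 = 127
{Pell, Vance, Galt}: Tring→Galt 2·4=8, Quay→Pell 3·24=72, Irby→Pell 2·16=32. Service 112; fixed 22; total 134.
{Pell, Vance, Upton, Galt}: Tring→Galt 2·4=8, Quay→Pell 3·24=72, Irby→Pell 2·16=32. Service 112; fixed 27; total 139.
No other subset beats 122.

Open Pell and Galt; minimum total cost 122.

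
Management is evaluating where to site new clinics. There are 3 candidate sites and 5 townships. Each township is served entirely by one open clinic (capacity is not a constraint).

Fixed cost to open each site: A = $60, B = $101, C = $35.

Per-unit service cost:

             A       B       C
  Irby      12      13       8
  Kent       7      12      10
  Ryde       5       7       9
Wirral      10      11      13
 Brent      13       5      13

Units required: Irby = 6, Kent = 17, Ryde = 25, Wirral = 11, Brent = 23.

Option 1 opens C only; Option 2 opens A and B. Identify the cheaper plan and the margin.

Option 1: {C}: Irby→C 8·6=48, Kent→C 10·17=170, Ryde→C 9·25=225, Wirral→C 13·11=143, Brent→C 13·23=299. Service 885; fixed 35; total 920.
Option 2: {A, B}: Irby→A 12·6=72, Kent→A 7·17=119, Ryde→A 5·25=125, Wirral→A 10·11=110, Brent→B 5·23=115. Service 541; fixed 161; total 702.
Difference: |920 − 702| = 218.

Option 2 is cheaper by 218.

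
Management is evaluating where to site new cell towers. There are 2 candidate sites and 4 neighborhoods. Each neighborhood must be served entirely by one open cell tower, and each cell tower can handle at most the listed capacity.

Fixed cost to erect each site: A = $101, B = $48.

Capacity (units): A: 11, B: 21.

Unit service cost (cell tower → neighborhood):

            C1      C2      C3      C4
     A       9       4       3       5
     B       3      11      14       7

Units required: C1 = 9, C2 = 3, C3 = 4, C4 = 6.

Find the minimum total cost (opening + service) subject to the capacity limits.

Open {A, B}: C1→B 3·9=27, C2→A 4·3=12, C3→A 3·4=12, C4→B 7·6=42.
Loads: A carries 7/11, B carries 15/21. Service 93; fixed 149; total 242.
Next best feasible plan costs 251.

Minimum total cost: 242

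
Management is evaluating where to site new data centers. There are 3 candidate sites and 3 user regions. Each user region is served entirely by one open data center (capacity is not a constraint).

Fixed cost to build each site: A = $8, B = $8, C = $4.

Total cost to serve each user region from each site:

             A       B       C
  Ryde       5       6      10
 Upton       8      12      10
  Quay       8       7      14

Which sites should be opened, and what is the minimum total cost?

For any fixed open set, each user region goes to its cheapest open site; total = fixed + service.
{A}: Ryde→A 5, Upton→A 8, Quay→A 8. Service 21; fixed 8; total 29.
{A, C}: Ryde→A 5, Upton→A 8, Quay→A 8. Service 21; fixed 12; total 33.
{B}: Ryde→B 6, Upton→B 12, Quay→B 7. Service 25; fixed 8; total 33.
{A, B, C}: service 20 + fixed 20 = 40
No other subset beats 29.

Open A only; minimum total cost 29.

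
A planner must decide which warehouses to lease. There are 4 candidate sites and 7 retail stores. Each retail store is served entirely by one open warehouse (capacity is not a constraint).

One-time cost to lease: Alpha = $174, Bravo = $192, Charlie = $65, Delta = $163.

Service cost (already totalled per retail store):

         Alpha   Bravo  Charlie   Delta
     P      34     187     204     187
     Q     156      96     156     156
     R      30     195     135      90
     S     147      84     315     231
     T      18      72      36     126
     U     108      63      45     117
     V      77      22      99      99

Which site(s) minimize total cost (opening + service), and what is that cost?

For any fixed open set, each retail store goes to its cheapest open site; total = fixed + service.
{Alpha, Bravo}: P→Alpha 34, Q→Bravo 96, R→Alpha 30, S→Bravo 84, T→Alpha 18, U→Bravo 63, V→Bravo 22. Service 347; fixed 366; total 713.
{Alpha}: service 570 + fixed 174 = 744
{Alpha, Charlie}: service 507 + fixed 239 = 746
{Alpha, Bravo, Charlie, Delta}: service 329 + fixed 594 = 923
(All 15 nonempty subsets were checked; Alpha and Bravo is lowest.)

Open Alpha and Bravo; minimum total cost 713.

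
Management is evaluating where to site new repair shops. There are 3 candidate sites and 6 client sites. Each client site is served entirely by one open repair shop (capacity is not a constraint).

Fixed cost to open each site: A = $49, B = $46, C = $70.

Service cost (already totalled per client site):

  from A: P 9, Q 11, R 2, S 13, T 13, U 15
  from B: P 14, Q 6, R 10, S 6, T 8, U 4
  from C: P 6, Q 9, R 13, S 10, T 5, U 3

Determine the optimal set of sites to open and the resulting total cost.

For any fixed open set, each client site goes to its cheapest open site; total = fixed + service.
{B}: P→B 14, Q→B 6, R→B 10, S→B 6, T→B 8, U→B 4. Service 48; fixed 46; total 94.
{A}: P→A 9, Q→A 11, R→A 2, S→A 13, T→A 13, U→A 15. Service 63; fixed 49; total 112.
{C}: service 46 + fixed 70 = 116
{A, B, C}: P→C 6, Q→B 6, R→A 2, S→B 6, T→C 5, U→C 3. Service 28; fixed 165; total 193.
No other subset beats 94.

Open B only; minimum total cost 94.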